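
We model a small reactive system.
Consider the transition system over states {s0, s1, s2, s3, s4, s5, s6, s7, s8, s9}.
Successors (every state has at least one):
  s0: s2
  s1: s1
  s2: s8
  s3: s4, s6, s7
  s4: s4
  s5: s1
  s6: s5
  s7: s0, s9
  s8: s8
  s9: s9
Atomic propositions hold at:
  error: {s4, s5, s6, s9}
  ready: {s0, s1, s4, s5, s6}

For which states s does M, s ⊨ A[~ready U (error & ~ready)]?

Sat(~ready) = {s2, s3, s7, s8, s9}
Sat(error & ~ready) = {s9}
A[~ready U (error & ~ready)]: least fixpoint, start Z0 = Sat((error & ~ready)) = {s9}, add states in Sat(~ready) with every successor in Z. Already a fixed point.
Sat(A[~ready U (error & ~ready)]) = {s9}

{s9}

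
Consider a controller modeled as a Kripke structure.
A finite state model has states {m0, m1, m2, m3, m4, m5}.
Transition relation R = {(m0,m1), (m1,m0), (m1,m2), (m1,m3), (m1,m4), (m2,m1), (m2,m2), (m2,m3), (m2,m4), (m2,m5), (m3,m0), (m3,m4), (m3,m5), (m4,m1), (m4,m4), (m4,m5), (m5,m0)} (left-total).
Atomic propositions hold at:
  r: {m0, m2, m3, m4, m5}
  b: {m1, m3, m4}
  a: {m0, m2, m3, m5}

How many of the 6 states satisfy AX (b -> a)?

Sat(b -> a) = {m0, m2, m3, m5}
Sat(AX (b -> a)) = {s : every successor in {m0, m2, m3, m5}} = {m5}
|Sat(AX (b -> a))| = |{m5}| = 1.

1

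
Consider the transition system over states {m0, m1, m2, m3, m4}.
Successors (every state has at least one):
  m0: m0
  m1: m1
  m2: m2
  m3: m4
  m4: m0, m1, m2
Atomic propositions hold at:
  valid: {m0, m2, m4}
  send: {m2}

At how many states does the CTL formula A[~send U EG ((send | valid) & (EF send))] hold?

3

Sat(~send) = {m0, m1, m3, m4}
Sat(send | valid) = {m0, m2, m4}
EF send: least fixpoint, start Z0 = {m2}, add states with some successor in Z. Z1 = {m2, m4}; Z2 = {m2, m3, m4}; fixed.
Sat(EF send) = {m2, m3, m4}
Sat((send | valid) & (EF send)) = {m2, m4}
EG ((send | valid) & (EF send)): greatest fixpoint, start Z0 = {m2, m4}, keep only states in Sat with some successor in Z. Already a fixed point.
Sat(EG ((send | valid) & (EF send))) = {m2, m4}
A[~send U EG ((send | valid) & (EF send))]: least fixpoint, start Z0 = Sat(EG ((send | valid) & (EF send))) = {m2, m4}, add states in Sat(~send) with every successor in Z. Z1 = {m2, m3, m4}; fixed.
Sat(A[~send U EG ((send | valid) & (EF send))]) = {m2, m3, m4}
|Sat(A[~send U EG ((send | valid) & (EF send))])| = |{m2, m3, m4}| = 3.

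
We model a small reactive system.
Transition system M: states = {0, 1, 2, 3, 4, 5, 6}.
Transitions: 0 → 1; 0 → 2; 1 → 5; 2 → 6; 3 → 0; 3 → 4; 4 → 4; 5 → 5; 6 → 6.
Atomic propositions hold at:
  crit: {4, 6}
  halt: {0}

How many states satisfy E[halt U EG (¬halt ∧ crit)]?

Sat(¬halt) = {1, 2, 3, 4, 5, 6}
Sat(¬halt ∧ crit) = {4, 6}
EG (¬halt ∧ crit): greatest fixpoint, start Z0 = {4, 6}, keep only states in Sat with some successor in Z. Already a fixed point.
Sat(EG (¬halt ∧ crit)) = {4, 6}
E[halt U EG (¬halt ∧ crit)]: least fixpoint, start Z0 = Sat(EG (¬halt ∧ crit)) = {4, 6}, add states in Sat(halt) with some successor in Z. Already a fixed point.
Sat(E[halt U EG (¬halt ∧ crit)]) = {4, 6}
|Sat(E[halt U EG (¬halt ∧ crit)])| = |{4, 6}| = 2.

2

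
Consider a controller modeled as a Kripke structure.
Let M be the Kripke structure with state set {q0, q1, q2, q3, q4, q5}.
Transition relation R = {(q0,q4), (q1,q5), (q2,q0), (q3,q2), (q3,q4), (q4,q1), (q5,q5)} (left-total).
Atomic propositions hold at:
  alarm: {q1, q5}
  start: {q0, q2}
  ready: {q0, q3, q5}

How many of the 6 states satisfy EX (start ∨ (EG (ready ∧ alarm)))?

4

Sat(ready ∧ alarm) = {q5}
EG (ready ∧ alarm): greatest fixpoint, start Z0 = {q5}, keep only states in Sat with some successor in Z. Already a fixed point.
Sat(EG (ready ∧ alarm)) = {q5}
Sat(start ∨ (EG (ready ∧ alarm))) = {q0, q2, q5}
Sat(EX (start ∨ (EG (ready ∧ alarm)))) = {s : some successor in {q0, q2, q5}} = {q1, q2, q3, q5}
|Sat(EX (start ∨ (EG (ready ∧ alarm))))| = |{q1, q2, q3, q5}| = 4.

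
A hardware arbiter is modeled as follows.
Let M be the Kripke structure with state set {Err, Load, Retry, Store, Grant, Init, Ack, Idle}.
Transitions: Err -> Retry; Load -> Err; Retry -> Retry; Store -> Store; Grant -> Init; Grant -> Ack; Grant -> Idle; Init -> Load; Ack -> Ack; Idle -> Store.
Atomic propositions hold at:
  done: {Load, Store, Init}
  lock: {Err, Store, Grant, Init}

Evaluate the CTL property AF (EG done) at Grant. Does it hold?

No

EG done: greatest fixpoint, start Z0 = {Load, Store, Init}, keep only states in Sat with some successor in Z. Z1 = {Store, Init}; Z2 = {Store}; fixed.
Sat(EG done) = {Store}
AF (EG done): least fixpoint, start Z0 = {Store}, add states with every successor in Z. Z1 = {Store, Idle}; fixed.
Sat(AF (EG done)) = {Store, Idle}
Grant ∉ Sat(AF (EG done)) = {Store, Idle}, so the formula does not hold at Grant.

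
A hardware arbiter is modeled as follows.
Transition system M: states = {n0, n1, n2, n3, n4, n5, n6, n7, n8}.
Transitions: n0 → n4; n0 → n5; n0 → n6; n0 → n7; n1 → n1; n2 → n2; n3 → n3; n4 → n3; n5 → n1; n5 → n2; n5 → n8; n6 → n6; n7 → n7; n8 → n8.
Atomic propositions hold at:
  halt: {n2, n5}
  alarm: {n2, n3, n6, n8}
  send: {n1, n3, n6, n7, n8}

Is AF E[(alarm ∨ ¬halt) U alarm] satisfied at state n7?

Sat(¬halt) = {n0, n1, n3, n4, n6, n7, n8}
Sat(alarm ∨ ¬halt) = {n0, n1, n2, n3, n4, n6, n7, n8}
E[(alarm ∨ ¬halt) U alarm]: least fixpoint, start Z0 = Sat(alarm) = {n2, n3, n6, n8}, add states in Sat(alarm ∨ ¬halt) with some successor in Z. Z1 = {n0, n2, n3, n4, n6, n8}; fixed.
Sat(E[(alarm ∨ ¬halt) U alarm]) = {n0, n2, n3, n4, n6, n8}
AF E[(alarm ∨ ¬halt) U alarm]: least fixpoint, start Z0 = {n0, n2, n3, n4, n6, n8}, add states with every successor in Z. Already a fixed point.
Sat(AF E[(alarm ∨ ¬halt) U alarm]) = {n0, n2, n3, n4, n6, n8}
n7 ∉ Sat(AF E[(alarm ∨ ¬halt) U alarm]) = {n0, n2, n3, n4, n6, n8}, so the formula does not hold at n7.

No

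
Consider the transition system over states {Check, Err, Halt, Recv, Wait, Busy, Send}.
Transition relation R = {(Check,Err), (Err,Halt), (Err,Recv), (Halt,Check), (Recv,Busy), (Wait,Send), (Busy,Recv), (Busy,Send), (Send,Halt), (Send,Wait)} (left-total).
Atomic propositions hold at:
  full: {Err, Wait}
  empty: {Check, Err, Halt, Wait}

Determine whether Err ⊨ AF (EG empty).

EG empty: greatest fixpoint, start Z0 = {Check, Err, Halt, Wait}, keep only states in Sat with some successor in Z. Z1 = {Check, Err, Halt}; fixed.
Sat(EG empty) = {Check, Err, Halt}
AF (EG empty): least fixpoint, start Z0 = {Check, Err, Halt}, add states with every successor in Z. Already a fixed point.
Sat(AF (EG empty)) = {Check, Err, Halt}
Err ∈ Sat(AF (EG empty)) = {Check, Err, Halt}, so the formula holds at Err.

Yes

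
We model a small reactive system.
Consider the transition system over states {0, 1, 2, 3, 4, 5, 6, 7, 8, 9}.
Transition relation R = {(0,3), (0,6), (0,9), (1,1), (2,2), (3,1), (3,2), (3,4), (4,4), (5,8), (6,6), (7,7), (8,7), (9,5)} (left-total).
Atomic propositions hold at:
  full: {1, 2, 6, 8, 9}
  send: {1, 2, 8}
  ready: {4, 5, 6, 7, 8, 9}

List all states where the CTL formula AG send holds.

{1, 2}

AG send: greatest fixpoint, start Z0 = {1, 2, 8}, keep only states in Sat with every successor in Z. Z1 = {1, 2}; fixed.
Sat(AG send) = {1, 2}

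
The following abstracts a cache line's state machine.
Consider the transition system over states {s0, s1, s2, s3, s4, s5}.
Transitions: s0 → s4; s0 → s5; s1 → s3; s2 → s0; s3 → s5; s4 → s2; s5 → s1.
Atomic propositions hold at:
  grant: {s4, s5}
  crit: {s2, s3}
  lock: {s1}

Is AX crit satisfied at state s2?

No

Sat(AX crit) = {s : every successor in {s2, s3}} = {s1, s4}
s2 ∉ Sat(AX crit) = {s1, s4}, so the formula does not hold at s2.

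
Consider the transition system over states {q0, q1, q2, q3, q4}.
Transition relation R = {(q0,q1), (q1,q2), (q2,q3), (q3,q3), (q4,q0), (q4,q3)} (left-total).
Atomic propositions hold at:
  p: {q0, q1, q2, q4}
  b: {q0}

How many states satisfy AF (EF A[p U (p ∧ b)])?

2

Sat(p ∧ b) = {q0}
A[p U (p ∧ b)]: least fixpoint, start Z0 = Sat((p ∧ b)) = {q0}, add states in Sat(p) with every successor in Z. Already a fixed point.
Sat(A[p U (p ∧ b)]) = {q0}
EF A[p U (p ∧ b)]: least fixpoint, start Z0 = {q0}, add states with some successor in Z. Z1 = {q0, q4}; fixed.
Sat(EF A[p U (p ∧ b)]) = {q0, q4}
AF (EF A[p U (p ∧ b)]): least fixpoint, start Z0 = {q0, q4}, add states with every successor in Z. Already a fixed point.
Sat(AF (EF A[p U (p ∧ b)])) = {q0, q4}
|Sat(AF (EF A[p U (p ∧ b)]))| = |{q0, q4}| = 2.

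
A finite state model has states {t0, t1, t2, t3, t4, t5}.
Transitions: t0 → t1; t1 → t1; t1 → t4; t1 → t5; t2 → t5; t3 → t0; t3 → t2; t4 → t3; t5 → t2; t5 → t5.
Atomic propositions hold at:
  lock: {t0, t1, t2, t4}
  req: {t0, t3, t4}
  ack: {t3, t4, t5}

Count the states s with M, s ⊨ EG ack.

1

EG ack: greatest fixpoint, start Z0 = {t3, t4, t5}, keep only states in Sat with some successor in Z. Z1 = {t4, t5}; Z2 = {t5}; fixed.
Sat(EG ack) = {t5}
|Sat(EG ack)| = |{t5}| = 1.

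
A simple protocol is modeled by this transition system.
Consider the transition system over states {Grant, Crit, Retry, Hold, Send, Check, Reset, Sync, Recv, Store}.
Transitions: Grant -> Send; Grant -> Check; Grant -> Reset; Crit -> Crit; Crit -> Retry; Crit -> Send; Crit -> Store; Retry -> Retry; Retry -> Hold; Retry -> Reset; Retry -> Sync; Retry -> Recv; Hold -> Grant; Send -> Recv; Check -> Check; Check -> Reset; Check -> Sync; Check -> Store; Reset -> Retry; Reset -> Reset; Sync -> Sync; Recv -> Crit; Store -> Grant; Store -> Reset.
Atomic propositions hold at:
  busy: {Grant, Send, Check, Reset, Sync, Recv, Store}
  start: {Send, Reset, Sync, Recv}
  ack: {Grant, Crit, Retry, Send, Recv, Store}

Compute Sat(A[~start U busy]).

Sat(~start) = {Grant, Crit, Retry, Hold, Check, Store}
A[~start U busy]: least fixpoint, start Z0 = Sat(busy) = {Grant, Send, Check, Reset, Sync, Recv, Store}, add states in Sat(~start) with every successor in Z. Z1 = {Grant, Hold, Send, Check, Reset, Sync, Recv, Store}; fixed.
Sat(A[~start U busy]) = {Grant, Hold, Send, Check, Reset, Sync, Recv, Store}

{Grant, Hold, Send, Check, Reset, Sync, Recv, Store}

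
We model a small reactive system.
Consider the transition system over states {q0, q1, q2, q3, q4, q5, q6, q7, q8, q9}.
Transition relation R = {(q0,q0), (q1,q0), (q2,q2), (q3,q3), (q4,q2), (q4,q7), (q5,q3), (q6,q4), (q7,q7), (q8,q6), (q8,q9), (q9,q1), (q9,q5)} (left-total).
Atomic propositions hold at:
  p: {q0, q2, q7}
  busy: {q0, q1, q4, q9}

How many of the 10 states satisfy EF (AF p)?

AF p: least fixpoint, start Z0 = {q0, q2, q7}, add states with every successor in Z. Z1 = {q0, q1, q2, q4, q7}; Z2 = {q0, q1, q2, q4, q6, q7}; fixed.
Sat(AF p) = {q0, q1, q2, q4, q6, q7}
EF (AF p): least fixpoint, start Z0 = {q0, q1, q2, q4, q6, q7}, add states with some successor in Z. Z1 = {q0, q1, q2, q4, q6, q7, q8, q9}; fixed.
Sat(EF (AF p)) = {q0, q1, q2, q4, q6, q7, q8, q9}
|Sat(EF (AF p))| = |{q0, q1, q2, q4, q6, q7, q8, q9}| = 8.

8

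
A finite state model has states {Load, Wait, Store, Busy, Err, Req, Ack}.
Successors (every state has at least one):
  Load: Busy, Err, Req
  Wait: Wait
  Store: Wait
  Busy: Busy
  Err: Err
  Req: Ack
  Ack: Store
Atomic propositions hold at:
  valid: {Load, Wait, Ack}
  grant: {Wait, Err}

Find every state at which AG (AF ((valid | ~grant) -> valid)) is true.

Sat(~grant) = {Load, Store, Busy, Req, Ack}
Sat(valid | ~grant) = {Load, Wait, Store, Busy, Req, Ack}
Sat((valid | ~grant) -> valid) = {Load, Wait, Err, Ack}
AF ((valid | ~grant) -> valid): least fixpoint, start Z0 = {Load, Wait, Err, Ack}, add states with every successor in Z. Z1 = {Load, Wait, Store, Err, Req, Ack}; fixed.
Sat(AF ((valid | ~grant) -> valid)) = {Load, Wait, Store, Err, Req, Ack}
AG (AF ((valid | ~grant) -> valid)): greatest fixpoint, start Z0 = {Load, Wait, Store, Err, Req, Ack}, keep only states in Sat with every successor in Z. Z1 = {Wait, Store, Err, Req, Ack}; fixed.
Sat(AG (AF ((valid | ~grant) -> valid))) = {Wait, Store, Err, Req, Ack}

{Wait, Store, Err, Req, Ack}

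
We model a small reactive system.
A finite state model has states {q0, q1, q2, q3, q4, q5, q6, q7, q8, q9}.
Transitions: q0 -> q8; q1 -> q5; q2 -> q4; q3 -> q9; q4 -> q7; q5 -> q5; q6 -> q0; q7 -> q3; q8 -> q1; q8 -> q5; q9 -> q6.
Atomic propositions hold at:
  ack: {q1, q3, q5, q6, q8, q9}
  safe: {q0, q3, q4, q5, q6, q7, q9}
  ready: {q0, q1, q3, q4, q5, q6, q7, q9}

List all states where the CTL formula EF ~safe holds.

{q0, q1, q2, q3, q4, q6, q7, q8, q9}

Sat(~safe) = {q1, q2, q8}
EF ~safe: least fixpoint, start Z0 = {q1, q2, q8}, add states with some successor in Z. Z1 = {q0, q1, q2, q8}; Z2 = {q0, q1, q2, q6, q8}; Z3 = {q0, q1, q2, q6, q8, q9}; Z4 = {q0, q1, q2, q3, q6, q8, q9}; Z5 = {q0, q1, q2, q3, q6, q7, q8, q9}; Z6 = {q0, q1, q2, q3, q4, q6, q7, q8, q9}; fixed.
Sat(EF ~safe) = {q0, q1, q2, q3, q4, q6, q7, q8, q9}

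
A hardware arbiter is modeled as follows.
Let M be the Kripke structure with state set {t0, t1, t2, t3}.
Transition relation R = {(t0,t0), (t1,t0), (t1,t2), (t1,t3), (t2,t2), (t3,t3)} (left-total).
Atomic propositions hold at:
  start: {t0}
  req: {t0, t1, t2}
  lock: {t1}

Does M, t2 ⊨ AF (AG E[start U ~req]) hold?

Sat(~req) = {t3}
E[start U ~req]: least fixpoint, start Z0 = Sat(~req) = {t3}, add states in Sat(start) with some successor in Z. Already a fixed point.
Sat(E[start U ~req]) = {t3}
AG E[start U ~req]: greatest fixpoint, start Z0 = {t3}, keep only states in Sat with every successor in Z. Already a fixed point.
Sat(AG E[start U ~req]) = {t3}
AF (AG E[start U ~req]): least fixpoint, start Z0 = {t3}, add states with every successor in Z. Already a fixed point.
Sat(AF (AG E[start U ~req])) = {t3}
t2 ∉ Sat(AF (AG E[start U ~req])) = {t3}, so the formula does not hold at t2.

No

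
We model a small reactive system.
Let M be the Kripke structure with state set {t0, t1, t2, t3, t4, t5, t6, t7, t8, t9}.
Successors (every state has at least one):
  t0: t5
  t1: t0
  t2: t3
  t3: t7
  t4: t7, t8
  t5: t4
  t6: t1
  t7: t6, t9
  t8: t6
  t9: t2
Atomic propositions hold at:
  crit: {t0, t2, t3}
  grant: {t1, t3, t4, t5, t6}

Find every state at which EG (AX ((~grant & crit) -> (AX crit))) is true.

{t0, t2, t3, t4, t5, t7, t9}

Sat(~grant) = {t0, t2, t7, t8, t9}
Sat(~grant & crit) = {t0, t2}
Sat(AX crit) = {s : every successor in {t0, t2, t3}} = {t1, t2, t9}
Sat((~grant & crit) -> (AX crit)) = {t1, t2, t3, t4, t5, t6, t7, t8, t9}
Sat(AX ((~grant & crit) -> (AX crit))) = {s : every successor in {t1, t2, t3, t4, t5, t6, t7, t8, t9}} = {t0, t2, t3, t4, t5, t6, t7, t8, t9}
EG (AX ((~grant & crit) -> (AX crit))): greatest fixpoint, start Z0 = {t0, t2, t3, t4, t5, t6, t7, t8, t9}, keep only states in Sat with some successor in Z. Z1 = {t0, t2, t3, t4, t5, t7, t8, t9}; Z2 = {t0, t2, t3, t4, t5, t7, t9}; fixed.
Sat(EG (AX ((~grant & crit) -> (AX crit)))) = {t0, t2, t3, t4, t5, t7, t9}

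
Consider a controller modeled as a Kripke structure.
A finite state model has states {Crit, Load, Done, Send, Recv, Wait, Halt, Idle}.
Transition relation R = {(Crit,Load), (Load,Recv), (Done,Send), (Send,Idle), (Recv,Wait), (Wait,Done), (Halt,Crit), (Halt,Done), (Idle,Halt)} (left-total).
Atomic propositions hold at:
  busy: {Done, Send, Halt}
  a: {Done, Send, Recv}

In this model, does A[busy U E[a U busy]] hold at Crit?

No

E[a U busy]: least fixpoint, start Z0 = Sat(busy) = {Done, Send, Halt}, add states in Sat(a) with some successor in Z. Already a fixed point.
Sat(E[a U busy]) = {Done, Send, Halt}
A[busy U E[a U busy]]: least fixpoint, start Z0 = Sat(E[a U busy]) = {Done, Send, Halt}, add states in Sat(busy) with every successor in Z. Already a fixed point.
Sat(A[busy U E[a U busy]]) = {Done, Send, Halt}
Crit ∉ Sat(A[busy U E[a U busy]]) = {Done, Send, Halt}, so the formula does not hold at Crit.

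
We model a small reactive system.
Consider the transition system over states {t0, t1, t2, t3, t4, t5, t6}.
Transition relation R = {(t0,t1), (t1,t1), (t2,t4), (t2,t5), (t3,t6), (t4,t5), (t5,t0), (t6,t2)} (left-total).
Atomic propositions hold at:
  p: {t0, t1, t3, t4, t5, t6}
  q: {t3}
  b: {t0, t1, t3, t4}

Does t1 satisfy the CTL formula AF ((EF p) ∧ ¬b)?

EF p: least fixpoint, start Z0 = {t0, t1, t3, t4, t5, t6}, add states with some successor in Z. Z1 = {t0, t1, t2, t3, t4, t5, t6}; fixed.
Sat(EF p) = {t0, t1, t2, t3, t4, t5, t6}
Sat(¬b) = {t2, t5, t6}
Sat((EF p) ∧ ¬b) = {t2, t5, t6}
AF ((EF p) ∧ ¬b): least fixpoint, start Z0 = {t2, t5, t6}, add states with every successor in Z. Z1 = {t2, t3, t4, t5, t6}; fixed.
Sat(AF ((EF p) ∧ ¬b)) = {t2, t3, t4, t5, t6}
t1 ∉ Sat(AF ((EF p) ∧ ¬b)) = {t2, t3, t4, t5, t6}, so the formula does not hold at t1.

No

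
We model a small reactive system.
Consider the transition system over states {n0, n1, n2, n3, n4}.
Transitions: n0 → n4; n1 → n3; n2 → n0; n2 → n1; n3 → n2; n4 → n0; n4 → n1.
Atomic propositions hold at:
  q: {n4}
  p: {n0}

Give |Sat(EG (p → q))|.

4

Sat(p → q) = {n1, n2, n3, n4}
EG (p → q): greatest fixpoint, start Z0 = {n1, n2, n3, n4}, keep only states in Sat with some successor in Z. Already a fixed point.
Sat(EG (p → q)) = {n1, n2, n3, n4}
|Sat(EG (p → q))| = |{n1, n2, n3, n4}| = 4.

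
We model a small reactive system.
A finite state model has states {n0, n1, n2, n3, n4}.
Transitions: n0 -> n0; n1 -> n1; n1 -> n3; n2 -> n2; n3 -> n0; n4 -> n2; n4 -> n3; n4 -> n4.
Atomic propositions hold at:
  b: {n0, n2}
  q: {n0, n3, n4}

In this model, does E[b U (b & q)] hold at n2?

Sat(b & q) = {n0}
E[b U (b & q)]: least fixpoint, start Z0 = Sat((b & q)) = {n0}, add states in Sat(b) with some successor in Z. Already a fixed point.
Sat(E[b U (b & q)]) = {n0}
n2 ∉ Sat(E[b U (b & q)]) = {n0}, so the formula does not hold at n2.

No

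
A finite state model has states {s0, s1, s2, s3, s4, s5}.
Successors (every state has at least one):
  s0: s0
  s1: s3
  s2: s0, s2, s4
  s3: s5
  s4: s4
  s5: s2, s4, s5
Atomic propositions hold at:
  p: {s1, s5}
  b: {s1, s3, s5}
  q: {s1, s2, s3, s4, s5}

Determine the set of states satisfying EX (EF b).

EF b: least fixpoint, start Z0 = {s1, s3, s5}, add states with some successor in Z. Already a fixed point.
Sat(EF b) = {s1, s3, s5}
Sat(EX (EF b)) = {s : some successor in {s1, s3, s5}} = {s1, s3, s5}

{s1, s3, s5}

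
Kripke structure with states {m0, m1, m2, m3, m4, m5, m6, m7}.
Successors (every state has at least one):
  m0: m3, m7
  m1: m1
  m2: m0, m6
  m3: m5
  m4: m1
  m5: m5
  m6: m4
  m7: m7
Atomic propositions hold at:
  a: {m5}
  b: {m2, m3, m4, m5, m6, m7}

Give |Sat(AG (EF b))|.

EF b: least fixpoint, start Z0 = {m2, m3, m4, m5, m6, m7}, add states with some successor in Z. Z1 = {m0, m2, m3, m4, m5, m6, m7}; fixed.
Sat(EF b) = {m0, m2, m3, m4, m5, m6, m7}
AG (EF b): greatest fixpoint, start Z0 = {m0, m2, m3, m4, m5, m6, m7}, keep only states in Sat with every successor in Z. Z1 = {m0, m2, m3, m5, m6, m7}; Z2 = {m0, m2, m3, m5, m7}; Z3 = {m0, m3, m5, m7}; fixed.
Sat(AG (EF b)) = {m0, m3, m5, m7}
|Sat(AG (EF b))| = |{m0, m3, m5, m7}| = 4.

4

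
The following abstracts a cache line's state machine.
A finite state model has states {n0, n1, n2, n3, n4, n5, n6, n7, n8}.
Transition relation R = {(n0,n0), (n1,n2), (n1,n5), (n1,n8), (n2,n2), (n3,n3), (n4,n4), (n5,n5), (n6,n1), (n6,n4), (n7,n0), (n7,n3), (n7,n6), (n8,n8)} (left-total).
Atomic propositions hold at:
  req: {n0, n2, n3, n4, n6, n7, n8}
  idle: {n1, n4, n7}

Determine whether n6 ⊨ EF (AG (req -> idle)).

Yes

Sat(req -> idle) = {n1, n4, n5, n7}
AG (req -> idle): greatest fixpoint, start Z0 = {n1, n4, n5, n7}, keep only states in Sat with every successor in Z. Z1 = {n4, n5}; fixed.
Sat(AG (req -> idle)) = {n4, n5}
EF (AG (req -> idle)): least fixpoint, start Z0 = {n4, n5}, add states with some successor in Z. Z1 = {n1, n4, n5, n6}; Z2 = {n1, n4, n5, n6, n7}; fixed.
Sat(EF (AG (req -> idle))) = {n1, n4, n5, n6, n7}
n6 ∈ Sat(EF (AG (req -> idle))) = {n1, n4, n5, n6, n7}, so the formula holds at n6.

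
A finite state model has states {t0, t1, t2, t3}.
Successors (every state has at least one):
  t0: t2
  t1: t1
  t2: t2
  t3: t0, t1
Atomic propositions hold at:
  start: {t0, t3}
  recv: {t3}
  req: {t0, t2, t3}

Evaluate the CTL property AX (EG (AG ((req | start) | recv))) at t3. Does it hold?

No

Sat(req | start) = {t0, t2, t3}
Sat((req | start) | recv) = {t0, t2, t3}
AG ((req | start) | recv): greatest fixpoint, start Z0 = {t0, t2, t3}, keep only states in Sat with every successor in Z. Z1 = {t0, t2}; fixed.
Sat(AG ((req | start) | recv)) = {t0, t2}
EG (AG ((req | start) | recv)): greatest fixpoint, start Z0 = {t0, t2}, keep only states in Sat with some successor in Z. Already a fixed point.
Sat(EG (AG ((req | start) | recv))) = {t0, t2}
Sat(AX (EG (AG ((req | start) | recv)))) = {s : every successor in {t0, t2}} = {t0, t2}
t3 ∉ Sat(AX (EG (AG ((req | start) | recv)))) = {t0, t2}, so the formula does not hold at t3.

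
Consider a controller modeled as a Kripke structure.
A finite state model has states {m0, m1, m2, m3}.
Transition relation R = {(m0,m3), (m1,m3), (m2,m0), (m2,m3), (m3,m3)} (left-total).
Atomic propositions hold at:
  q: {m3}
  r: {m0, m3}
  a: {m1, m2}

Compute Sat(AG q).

{m3}

AG q: greatest fixpoint, start Z0 = {m3}, keep only states in Sat with every successor in Z. Already a fixed point.
Sat(AG q) = {m3}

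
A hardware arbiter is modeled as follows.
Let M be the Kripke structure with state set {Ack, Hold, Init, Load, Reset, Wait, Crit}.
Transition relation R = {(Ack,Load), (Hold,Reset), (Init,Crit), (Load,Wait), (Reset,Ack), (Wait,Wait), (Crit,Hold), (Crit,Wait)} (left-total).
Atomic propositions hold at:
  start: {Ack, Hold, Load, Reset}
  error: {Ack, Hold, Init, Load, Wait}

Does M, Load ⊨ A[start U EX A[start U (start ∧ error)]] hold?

Sat(start ∧ error) = {Ack, Hold, Load}
A[start U (start ∧ error)]: least fixpoint, start Z0 = Sat((start ∧ error)) = {Ack, Hold, Load}, add states in Sat(start) with every successor in Z. Z1 = {Ack, Hold, Load, Reset}; fixed.
Sat(A[start U (start ∧ error)]) = {Ack, Hold, Load, Reset}
Sat(EX A[start U (start ∧ error)]) = {s : some successor in {Ack, Hold, Load, Reset}} = {Ack, Hold, Reset, Crit}
A[start U EX A[start U (start ∧ error)]]: least fixpoint, start Z0 = Sat(EX A[start U (start ∧ error)]) = {Ack, Hold, Reset, Crit}, add states in Sat(start) with every successor in Z. Already a fixed point.
Sat(A[start U EX A[start U (start ∧ error)]]) = {Ack, Hold, Reset, Crit}
Load ∉ Sat(A[start U EX A[start U (start ∧ error)]]) = {Ack, Hold, Reset, Crit}, so the formula does not hold at Load.

No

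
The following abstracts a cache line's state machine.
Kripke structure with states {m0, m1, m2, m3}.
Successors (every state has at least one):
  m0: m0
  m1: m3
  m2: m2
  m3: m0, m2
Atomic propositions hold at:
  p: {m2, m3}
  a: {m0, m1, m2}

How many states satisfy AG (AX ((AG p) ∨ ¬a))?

1

AG p: greatest fixpoint, start Z0 = {m2, m3}, keep only states in Sat with every successor in Z. Z1 = {m2}; fixed.
Sat(AG p) = {m2}
Sat(¬a) = {m3}
Sat((AG p) ∨ ¬a) = {m2, m3}
Sat(AX ((AG p) ∨ ¬a)) = {s : every successor in {m2, m3}} = {m1, m2}
AG (AX ((AG p) ∨ ¬a)): greatest fixpoint, start Z0 = {m1, m2}, keep only states in Sat with every successor in Z. Z1 = {m2}; fixed.
Sat(AG (AX ((AG p) ∨ ¬a))) = {m2}
|Sat(AG (AX ((AG p) ∨ ¬a)))| = |{m2}| = 1.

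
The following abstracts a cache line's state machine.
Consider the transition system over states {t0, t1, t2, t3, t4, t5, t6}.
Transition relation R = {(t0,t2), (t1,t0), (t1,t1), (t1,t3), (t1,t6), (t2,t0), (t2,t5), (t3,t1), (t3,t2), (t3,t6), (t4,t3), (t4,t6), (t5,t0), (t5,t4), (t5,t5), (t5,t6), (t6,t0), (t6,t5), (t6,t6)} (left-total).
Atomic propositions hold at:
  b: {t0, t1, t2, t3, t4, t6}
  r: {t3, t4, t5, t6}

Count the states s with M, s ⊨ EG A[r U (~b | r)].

4

Sat(~b) = {t5}
Sat(~b | r) = {t3, t4, t5, t6}
A[r U (~b | r)]: least fixpoint, start Z0 = Sat((~b | r)) = {t3, t4, t5, t6}, add states in Sat(r) with every successor in Z. Already a fixed point.
Sat(A[r U (~b | r)]) = {t3, t4, t5, t6}
EG A[r U (~b | r)]: greatest fixpoint, start Z0 = {t3, t4, t5, t6}, keep only states in Sat with some successor in Z. Already a fixed point.
Sat(EG A[r U (~b | r)]) = {t3, t4, t5, t6}
|Sat(EG A[r U (~b | r)])| = |{t3, t4, t5, t6}| = 4.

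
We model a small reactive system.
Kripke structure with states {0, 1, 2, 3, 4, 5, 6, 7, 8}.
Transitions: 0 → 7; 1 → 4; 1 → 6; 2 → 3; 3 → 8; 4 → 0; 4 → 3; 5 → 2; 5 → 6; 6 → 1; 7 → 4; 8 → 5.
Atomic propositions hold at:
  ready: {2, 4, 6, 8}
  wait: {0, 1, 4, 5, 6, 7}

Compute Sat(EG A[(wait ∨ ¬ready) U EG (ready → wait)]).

{0, 1, 4, 5, 6, 7}

Sat(¬ready) = {0, 1, 3, 5, 7}
Sat(wait ∨ ¬ready) = {0, 1, 3, 4, 5, 6, 7}
Sat(ready → wait) = {0, 1, 3, 4, 5, 6, 7}
EG (ready → wait): greatest fixpoint, start Z0 = {0, 1, 3, 4, 5, 6, 7}, keep only states in Sat with some successor in Z. Z1 = {0, 1, 4, 5, 6, 7}; fixed.
Sat(EG (ready → wait)) = {0, 1, 4, 5, 6, 7}
A[(wait ∨ ¬ready) U EG (ready → wait)]: least fixpoint, start Z0 = Sat(EG (ready → wait)) = {0, 1, 4, 5, 6, 7}, add states in Sat(wait ∨ ¬ready) with every successor in Z. Already a fixed point.
Sat(A[(wait ∨ ¬ready) U EG (ready → wait)]) = {0, 1, 4, 5, 6, 7}
EG A[(wait ∨ ¬ready) U EG (ready → wait)]: greatest fixpoint, start Z0 = {0, 1, 4, 5, 6, 7}, keep only states in Sat with some successor in Z. Already a fixed point.
Sat(EG A[(wait ∨ ¬ready) U EG (ready → wait)]) = {0, 1, 4, 5, 6, 7}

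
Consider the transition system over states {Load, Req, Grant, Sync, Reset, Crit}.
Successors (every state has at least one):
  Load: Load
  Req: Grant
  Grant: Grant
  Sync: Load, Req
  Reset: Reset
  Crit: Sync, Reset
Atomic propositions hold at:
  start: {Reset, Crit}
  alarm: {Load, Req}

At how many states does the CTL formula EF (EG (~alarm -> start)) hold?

Sat(~alarm) = {Grant, Sync, Reset, Crit}
Sat(~alarm -> start) = {Load, Req, Reset, Crit}
EG (~alarm -> start): greatest fixpoint, start Z0 = {Load, Req, Reset, Crit}, keep only states in Sat with some successor in Z. Z1 = {Load, Reset, Crit}; fixed.
Sat(EG (~alarm -> start)) = {Load, Reset, Crit}
EF (EG (~alarm -> start)): least fixpoint, start Z0 = {Load, Reset, Crit}, add states with some successor in Z. Z1 = {Load, Sync, Reset, Crit}; fixed.
Sat(EF (EG (~alarm -> start))) = {Load, Sync, Reset, Crit}
|Sat(EF (EG (~alarm -> start)))| = |{Load, Sync, Reset, Crit}| = 4.

4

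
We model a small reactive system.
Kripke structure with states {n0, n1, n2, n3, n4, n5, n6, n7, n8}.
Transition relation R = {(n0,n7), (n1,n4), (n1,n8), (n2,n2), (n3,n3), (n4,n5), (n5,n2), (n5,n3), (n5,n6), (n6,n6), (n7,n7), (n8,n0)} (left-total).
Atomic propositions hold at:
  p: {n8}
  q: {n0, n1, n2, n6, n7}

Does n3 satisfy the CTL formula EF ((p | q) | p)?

No

Sat(p | q) = {n0, n1, n2, n6, n7, n8}
Sat((p | q) | p) = {n0, n1, n2, n6, n7, n8}
EF ((p | q) | p): least fixpoint, start Z0 = {n0, n1, n2, n6, n7, n8}, add states with some successor in Z. Z1 = {n0, n1, n2, n5, n6, n7, n8}; Z2 = {n0, n1, n2, n4, n5, n6, n7, n8}; fixed.
Sat(EF ((p | q) | p)) = {n0, n1, n2, n4, n5, n6, n7, n8}
n3 ∉ Sat(EF ((p | q) | p)) = {n0, n1, n2, n4, n5, n6, n7, n8}, so the formula does not hold at n3.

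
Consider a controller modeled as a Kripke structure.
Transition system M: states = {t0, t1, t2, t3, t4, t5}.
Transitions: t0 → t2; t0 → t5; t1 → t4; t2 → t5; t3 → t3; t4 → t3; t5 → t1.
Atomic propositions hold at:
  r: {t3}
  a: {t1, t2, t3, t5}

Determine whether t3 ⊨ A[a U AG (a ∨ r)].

Sat(a ∨ r) = {t1, t2, t3, t5}
AG (a ∨ r): greatest fixpoint, start Z0 = {t1, t2, t3, t5}, keep only states in Sat with every successor in Z. Z1 = {t2, t3, t5}; Z2 = {t2, t3}; Z3 = {t3}; fixed.
Sat(AG (a ∨ r)) = {t3}
A[a U AG (a ∨ r)]: least fixpoint, start Z0 = Sat(AG (a ∨ r)) = {t3}, add states in Sat(a) with every successor in Z. Already a fixed point.
Sat(A[a U AG (a ∨ r)]) = {t3}
t3 ∈ Sat(A[a U AG (a ∨ r)]) = {t3}, so the formula holds at t3.

Yes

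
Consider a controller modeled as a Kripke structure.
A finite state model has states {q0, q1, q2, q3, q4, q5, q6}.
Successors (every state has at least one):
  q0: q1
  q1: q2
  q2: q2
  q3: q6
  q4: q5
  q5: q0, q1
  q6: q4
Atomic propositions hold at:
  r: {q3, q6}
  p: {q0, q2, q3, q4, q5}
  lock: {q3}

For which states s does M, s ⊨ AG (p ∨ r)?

{q2}

Sat(p ∨ r) = {q0, q2, q3, q4, q5, q6}
AG (p ∨ r): greatest fixpoint, start Z0 = {q0, q2, q3, q4, q5, q6}, keep only states in Sat with every successor in Z. Z1 = {q2, q3, q4, q6}; Z2 = {q2, q3, q6}; Z3 = {q2, q3}; Z4 = {q2}; fixed.
Sat(AG (p ∨ r)) = {q2}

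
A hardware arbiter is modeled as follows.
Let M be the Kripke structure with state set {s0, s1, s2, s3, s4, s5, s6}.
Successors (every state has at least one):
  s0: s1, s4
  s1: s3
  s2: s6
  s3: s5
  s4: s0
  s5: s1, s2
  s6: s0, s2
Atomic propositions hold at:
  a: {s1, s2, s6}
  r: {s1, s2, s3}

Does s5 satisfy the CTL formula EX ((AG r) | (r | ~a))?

AG r: greatest fixpoint, start Z0 = {s1, s2, s3}, keep only states in Sat with every successor in Z. Z1 = {s1}; Z2 = ∅; fixed.
Sat(AG r) = ∅
Sat(~a) = {s0, s3, s4, s5}
Sat(r | ~a) = {s0, s1, s2, s3, s4, s5}
Sat((AG r) | (r | ~a)) = {s0, s1, s2, s3, s4, s5}
Sat(EX ((AG r) | (r | ~a))) = {s : some successor in {s0, s1, s2, s3, s4, s5}} = {s0, s1, s3, s4, s5, s6}
s5 ∈ Sat(EX ((AG r) | (r | ~a))) = {s0, s1, s3, s4, s5, s6}, so the formula holds at s5.

Yes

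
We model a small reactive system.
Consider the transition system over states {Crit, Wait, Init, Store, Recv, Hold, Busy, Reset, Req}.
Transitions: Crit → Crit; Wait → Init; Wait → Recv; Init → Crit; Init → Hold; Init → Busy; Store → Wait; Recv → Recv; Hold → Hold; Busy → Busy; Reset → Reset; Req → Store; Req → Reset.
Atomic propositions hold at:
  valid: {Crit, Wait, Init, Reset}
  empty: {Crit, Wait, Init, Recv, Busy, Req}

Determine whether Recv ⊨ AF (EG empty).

Yes

EG empty: greatest fixpoint, start Z0 = {Crit, Wait, Init, Recv, Busy, Req}, keep only states in Sat with some successor in Z. Z1 = {Crit, Wait, Init, Recv, Busy}; fixed.
Sat(EG empty) = {Crit, Wait, Init, Recv, Busy}
AF (EG empty): least fixpoint, start Z0 = {Crit, Wait, Init, Recv, Busy}, add states with every successor in Z. Z1 = {Crit, Wait, Init, Store, Recv, Busy}; fixed.
Sat(AF (EG empty)) = {Crit, Wait, Init, Store, Recv, Busy}
Recv ∈ Sat(AF (EG empty)) = {Crit, Wait, Init, Store, Recv, Busy}, so the formula holds at Recv.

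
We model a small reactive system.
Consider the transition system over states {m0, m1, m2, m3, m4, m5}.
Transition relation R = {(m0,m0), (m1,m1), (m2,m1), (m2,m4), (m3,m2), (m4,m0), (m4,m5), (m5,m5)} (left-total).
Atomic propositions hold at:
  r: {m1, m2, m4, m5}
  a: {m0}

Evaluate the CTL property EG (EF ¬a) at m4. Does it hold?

Sat(¬a) = {m1, m2, m3, m4, m5}
EF ¬a: least fixpoint, start Z0 = {m1, m2, m3, m4, m5}, add states with some successor in Z. Already a fixed point.
Sat(EF ¬a) = {m1, m2, m3, m4, m5}
EG (EF ¬a): greatest fixpoint, start Z0 = {m1, m2, m3, m4, m5}, keep only states in Sat with some successor in Z. Already a fixed point.
Sat(EG (EF ¬a)) = {m1, m2, m3, m4, m5}
m4 ∈ Sat(EG (EF ¬a)) = {m1, m2, m3, m4, m5}, so the formula holds at m4.

Yes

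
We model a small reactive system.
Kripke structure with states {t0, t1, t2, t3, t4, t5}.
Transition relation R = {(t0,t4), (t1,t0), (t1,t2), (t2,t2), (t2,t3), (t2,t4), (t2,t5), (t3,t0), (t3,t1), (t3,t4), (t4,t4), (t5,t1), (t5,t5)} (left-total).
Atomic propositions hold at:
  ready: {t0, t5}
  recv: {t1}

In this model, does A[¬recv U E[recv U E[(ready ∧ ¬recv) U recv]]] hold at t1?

Yes

Sat(¬recv) = {t0, t2, t3, t4, t5}
Sat(ready ∧ ¬recv) = {t0, t5}
E[(ready ∧ ¬recv) U recv]: least fixpoint, start Z0 = Sat(recv) = {t1}, add states in Sat(ready ∧ ¬recv) with some successor in Z. Z1 = {t1, t5}; fixed.
Sat(E[(ready ∧ ¬recv) U recv]) = {t1, t5}
E[recv U E[(ready ∧ ¬recv) U recv]]: least fixpoint, start Z0 = Sat(E[(ready ∧ ¬recv) U recv]) = {t1, t5}, add states in Sat(recv) with some successor in Z. Already a fixed point.
Sat(E[recv U E[(ready ∧ ¬recv) U recv]]) = {t1, t5}
A[¬recv U E[recv U E[(ready ∧ ¬recv) U recv]]]: least fixpoint, start Z0 = Sat(E[recv U E[(ready ∧ ¬recv) U recv]]) = {t1, t5}, add states in Sat(¬recv) with every successor in Z. Already a fixed point.
Sat(A[¬recv U E[recv U E[(ready ∧ ¬recv) U recv]]]) = {t1, t5}
t1 ∈ Sat(A[¬recv U E[recv U E[(ready ∧ ¬recv) U recv]]]) = {t1, t5}, so the formula holds at t1.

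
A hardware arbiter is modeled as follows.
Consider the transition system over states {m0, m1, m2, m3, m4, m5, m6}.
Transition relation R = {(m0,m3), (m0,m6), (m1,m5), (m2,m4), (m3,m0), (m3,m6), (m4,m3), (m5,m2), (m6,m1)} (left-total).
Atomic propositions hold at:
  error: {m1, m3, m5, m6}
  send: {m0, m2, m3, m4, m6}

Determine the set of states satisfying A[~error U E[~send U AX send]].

{m0, m1, m2, m3, m4, m5}

Sat(~error) = {m0, m2, m4}
Sat(~send) = {m1, m5}
Sat(AX send) = {s : every successor in {m0, m2, m3, m4, m6}} = {m0, m2, m3, m4, m5}
E[~send U AX send]: least fixpoint, start Z0 = Sat(AX send) = {m0, m2, m3, m4, m5}, add states in Sat(~send) with some successor in Z. Z1 = {m0, m1, m2, m3, m4, m5}; fixed.
Sat(E[~send U AX send]) = {m0, m1, m2, m3, m4, m5}
A[~error U E[~send U AX send]]: least fixpoint, start Z0 = Sat(E[~send U AX send]) = {m0, m1, m2, m3, m4, m5}, add states in Sat(~error) with every successor in Z. Already a fixed point.
Sat(A[~error U E[~send U AX send]]) = {m0, m1, m2, m3, m4, m5}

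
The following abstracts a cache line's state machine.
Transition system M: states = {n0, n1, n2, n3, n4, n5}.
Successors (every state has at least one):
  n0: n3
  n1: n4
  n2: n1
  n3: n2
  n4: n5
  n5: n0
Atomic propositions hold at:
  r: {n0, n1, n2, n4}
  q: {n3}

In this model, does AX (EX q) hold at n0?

No

Sat(EX q) = {s : some successor in {n3}} = {n0}
Sat(AX (EX q)) = {s : every successor in {n0}} = {n5}
n0 ∉ Sat(AX (EX q)) = {n5}, so the formula does not hold at n0.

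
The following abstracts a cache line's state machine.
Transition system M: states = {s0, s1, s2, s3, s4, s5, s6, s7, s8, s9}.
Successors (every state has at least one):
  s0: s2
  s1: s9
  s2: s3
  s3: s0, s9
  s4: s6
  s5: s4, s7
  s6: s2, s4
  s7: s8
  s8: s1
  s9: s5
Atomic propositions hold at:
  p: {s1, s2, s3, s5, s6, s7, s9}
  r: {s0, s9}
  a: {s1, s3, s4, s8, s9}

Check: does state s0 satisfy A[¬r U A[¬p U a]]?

No

Sat(¬r) = {s1, s2, s3, s4, s5, s6, s7, s8}
Sat(¬p) = {s0, s4, s8}
A[¬p U a]: least fixpoint, start Z0 = Sat(a) = {s1, s3, s4, s8, s9}, add states in Sat(¬p) with every successor in Z. Already a fixed point.
Sat(A[¬p U a]) = {s1, s3, s4, s8, s9}
A[¬r U A[¬p U a]]: least fixpoint, start Z0 = Sat(A[¬p U a]) = {s1, s3, s4, s8, s9}, add states in Sat(¬r) with every successor in Z. Z1 = {s1, s2, s3, s4, s7, s8, s9}; Z2 = {s1, s2, s3, s4, s5, s6, s7, s8, s9}; fixed.
Sat(A[¬r U A[¬p U a]]) = {s1, s2, s3, s4, s5, s6, s7, s8, s9}
s0 ∉ Sat(A[¬r U A[¬p U a]]) = {s1, s2, s3, s4, s5, s6, s7, s8, s9}, so the formula does not hold at s0.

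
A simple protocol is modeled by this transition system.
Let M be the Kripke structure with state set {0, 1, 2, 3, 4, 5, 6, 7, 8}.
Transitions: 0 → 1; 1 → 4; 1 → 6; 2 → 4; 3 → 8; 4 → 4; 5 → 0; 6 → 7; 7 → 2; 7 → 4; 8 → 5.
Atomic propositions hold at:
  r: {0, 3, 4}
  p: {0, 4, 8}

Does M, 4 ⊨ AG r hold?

AG r: greatest fixpoint, start Z0 = {0, 3, 4}, keep only states in Sat with every successor in Z. Z1 = {4}; fixed.
Sat(AG r) = {4}
4 ∈ Sat(AG r) = {4}, so the formula holds at 4.

Yes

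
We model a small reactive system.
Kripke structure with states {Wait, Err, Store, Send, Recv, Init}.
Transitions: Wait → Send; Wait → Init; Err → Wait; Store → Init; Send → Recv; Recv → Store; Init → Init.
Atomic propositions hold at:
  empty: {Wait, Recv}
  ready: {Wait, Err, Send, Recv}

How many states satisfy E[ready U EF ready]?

4

EF ready: least fixpoint, start Z0 = {Wait, Err, Send, Recv}, add states with some successor in Z. Already a fixed point.
Sat(EF ready) = {Wait, Err, Send, Recv}
E[ready U EF ready]: least fixpoint, start Z0 = Sat(EF ready) = {Wait, Err, Send, Recv}, add states in Sat(ready) with some successor in Z. Already a fixed point.
Sat(E[ready U EF ready]) = {Wait, Err, Send, Recv}
|Sat(E[ready U EF ready])| = |{Wait, Err, Send, Recv}| = 4.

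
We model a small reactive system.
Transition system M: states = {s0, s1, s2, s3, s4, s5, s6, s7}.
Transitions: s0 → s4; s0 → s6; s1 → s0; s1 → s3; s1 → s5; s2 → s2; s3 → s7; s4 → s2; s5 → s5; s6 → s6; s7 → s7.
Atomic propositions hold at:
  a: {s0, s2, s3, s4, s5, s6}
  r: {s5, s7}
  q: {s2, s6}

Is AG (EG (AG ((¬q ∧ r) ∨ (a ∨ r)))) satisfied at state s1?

No

Sat(¬q) = {s0, s1, s3, s4, s5, s7}
Sat(¬q ∧ r) = {s5, s7}
Sat(a ∨ r) = {s0, s2, s3, s4, s5, s6, s7}
Sat((¬q ∧ r) ∨ (a ∨ r)) = {s0, s2, s3, s4, s5, s6, s7}
AG ((¬q ∧ r) ∨ (a ∨ r)): greatest fixpoint, start Z0 = {s0, s2, s3, s4, s5, s6, s7}, keep only states in Sat with every successor in Z. Already a fixed point.
Sat(AG ((¬q ∧ r) ∨ (a ∨ r))) = {s0, s2, s3, s4, s5, s6, s7}
EG (AG ((¬q ∧ r) ∨ (a ∨ r))): greatest fixpoint, start Z0 = {s0, s2, s3, s4, s5, s6, s7}, keep only states in Sat with some successor in Z. Already a fixed point.
Sat(EG (AG ((¬q ∧ r) ∨ (a ∨ r)))) = {s0, s2, s3, s4, s5, s6, s7}
AG (EG (AG ((¬q ∧ r) ∨ (a ∨ r)))): greatest fixpoint, start Z0 = {s0, s2, s3, s4, s5, s6, s7}, keep only states in Sat with every successor in Z. Already a fixed point.
Sat(AG (EG (AG ((¬q ∧ r) ∨ (a ∨ r))))) = {s0, s2, s3, s4, s5, s6, s7}
s1 ∉ Sat(AG (EG (AG ((¬q ∧ r) ∨ (a ∨ r))))) = {s0, s2, s3, s4, s5, s6, s7}, so the formula does not hold at s1.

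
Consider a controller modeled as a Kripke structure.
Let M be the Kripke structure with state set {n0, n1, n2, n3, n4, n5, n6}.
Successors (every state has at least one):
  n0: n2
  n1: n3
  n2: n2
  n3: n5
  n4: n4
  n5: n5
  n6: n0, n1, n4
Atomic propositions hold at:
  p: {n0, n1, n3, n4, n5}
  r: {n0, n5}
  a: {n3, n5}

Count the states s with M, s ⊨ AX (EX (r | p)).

Sat(r | p) = {n0, n1, n3, n4, n5}
Sat(EX (r | p)) = {s : some successor in {n0, n1, n3, n4, n5}} = {n1, n3, n4, n5, n6}
Sat(AX (EX (r | p))) = {s : every successor in {n1, n3, n4, n5, n6}} = {n1, n3, n4, n5}
|Sat(AX (EX (r | p)))| = |{n1, n3, n4, n5}| = 4.

4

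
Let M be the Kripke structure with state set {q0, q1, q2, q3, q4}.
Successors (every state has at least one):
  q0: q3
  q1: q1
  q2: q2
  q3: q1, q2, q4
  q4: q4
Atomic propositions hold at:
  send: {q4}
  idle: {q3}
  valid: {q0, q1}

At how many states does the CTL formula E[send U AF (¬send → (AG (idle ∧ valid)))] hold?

Sat(¬send) = {q0, q1, q2, q3}
Sat(idle ∧ valid) = ∅
AG (idle ∧ valid): greatest fixpoint, start Z0 = ∅, keep only states in Sat with every successor in Z. Already a fixed point.
Sat(AG (idle ∧ valid)) = ∅
Sat(¬send → (AG (idle ∧ valid))) = {q4}
AF (¬send → (AG (idle ∧ valid))): least fixpoint, start Z0 = {q4}, add states with every successor in Z. Already a fixed point.
Sat(AF (¬send → (AG (idle ∧ valid)))) = {q4}
E[send U AF (¬send → (AG (idle ∧ valid)))]: least fixpoint, start Z0 = Sat(AF (¬send → (AG (idle ∧ valid)))) = {q4}, add states in Sat(send) with some successor in Z. Already a fixed point.
Sat(E[send U AF (¬send → (AG (idle ∧ valid)))]) = {q4}
|Sat(E[send U AF (¬send → (AG (idle ∧ valid)))])| = |{q4}| = 1.

1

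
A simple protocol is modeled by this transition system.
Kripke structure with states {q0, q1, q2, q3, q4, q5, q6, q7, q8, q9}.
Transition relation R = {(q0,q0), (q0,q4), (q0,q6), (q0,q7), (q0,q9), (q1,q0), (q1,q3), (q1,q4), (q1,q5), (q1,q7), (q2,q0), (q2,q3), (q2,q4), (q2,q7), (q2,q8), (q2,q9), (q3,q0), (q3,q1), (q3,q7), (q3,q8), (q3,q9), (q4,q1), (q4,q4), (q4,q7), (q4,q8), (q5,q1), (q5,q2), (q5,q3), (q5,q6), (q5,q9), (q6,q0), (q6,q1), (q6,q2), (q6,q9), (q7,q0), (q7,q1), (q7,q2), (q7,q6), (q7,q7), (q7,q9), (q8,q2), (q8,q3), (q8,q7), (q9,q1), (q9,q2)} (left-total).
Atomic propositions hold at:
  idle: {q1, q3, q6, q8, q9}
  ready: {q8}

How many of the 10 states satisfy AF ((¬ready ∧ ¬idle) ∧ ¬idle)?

5

Sat(¬ready) = {q0, q1, q2, q3, q4, q5, q6, q7, q9}
Sat(¬idle) = {q0, q2, q4, q5, q7}
Sat(¬ready ∧ ¬idle) = {q0, q2, q4, q5, q7}
Sat((¬ready ∧ ¬idle) ∧ ¬idle) = {q0, q2, q4, q5, q7}
AF ((¬ready ∧ ¬idle) ∧ ¬idle): least fixpoint, start Z0 = {q0, q2, q4, q5, q7}, add states with every successor in Z. Already a fixed point.
Sat(AF ((¬ready ∧ ¬idle) ∧ ¬idle)) = {q0, q2, q4, q5, q7}
|Sat(AF ((¬ready ∧ ¬idle) ∧ ¬idle))| = |{q0, q2, q4, q5, q7}| = 5.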